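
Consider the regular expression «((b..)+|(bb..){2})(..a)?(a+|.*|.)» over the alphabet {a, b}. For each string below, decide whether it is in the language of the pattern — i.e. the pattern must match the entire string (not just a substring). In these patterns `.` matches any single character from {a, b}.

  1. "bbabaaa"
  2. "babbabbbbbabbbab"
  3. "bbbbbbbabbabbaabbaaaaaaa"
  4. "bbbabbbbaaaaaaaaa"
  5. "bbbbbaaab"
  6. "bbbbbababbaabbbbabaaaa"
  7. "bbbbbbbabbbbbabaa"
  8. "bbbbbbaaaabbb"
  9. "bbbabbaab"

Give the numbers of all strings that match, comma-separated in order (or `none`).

1 → match
2 → match
3 → match
4 → match
5 → match
6 → match
7 → match
8 → match
9 → match

1, 2, 3, 4, 5, 6, 7, 8, 9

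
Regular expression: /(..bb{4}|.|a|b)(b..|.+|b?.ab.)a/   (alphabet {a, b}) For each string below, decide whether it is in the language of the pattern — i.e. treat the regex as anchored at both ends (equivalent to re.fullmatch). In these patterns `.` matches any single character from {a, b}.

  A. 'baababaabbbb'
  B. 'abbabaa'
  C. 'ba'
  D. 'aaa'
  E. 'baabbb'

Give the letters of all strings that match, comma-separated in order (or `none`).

A. 'baababaabbbb' → no match — must end with 'a'
B. 'abbabaa' → match
C. 'ba' → no match
D. 'aaa' → match
E. 'baabbb' → no match — must end with 'a'

B, D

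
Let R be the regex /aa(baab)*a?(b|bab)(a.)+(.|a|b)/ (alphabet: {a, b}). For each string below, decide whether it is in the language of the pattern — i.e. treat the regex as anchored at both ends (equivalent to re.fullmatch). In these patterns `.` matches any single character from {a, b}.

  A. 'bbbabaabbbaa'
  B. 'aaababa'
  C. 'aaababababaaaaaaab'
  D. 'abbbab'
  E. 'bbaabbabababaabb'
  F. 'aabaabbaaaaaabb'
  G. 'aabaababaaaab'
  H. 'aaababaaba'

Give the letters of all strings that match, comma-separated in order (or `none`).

A → no match — must start with 'aa'
B → match
C → no match
D → no match — must start with 'aa'
E → no match — must start with 'aa'
F → no match
G → match
H → no match

B, G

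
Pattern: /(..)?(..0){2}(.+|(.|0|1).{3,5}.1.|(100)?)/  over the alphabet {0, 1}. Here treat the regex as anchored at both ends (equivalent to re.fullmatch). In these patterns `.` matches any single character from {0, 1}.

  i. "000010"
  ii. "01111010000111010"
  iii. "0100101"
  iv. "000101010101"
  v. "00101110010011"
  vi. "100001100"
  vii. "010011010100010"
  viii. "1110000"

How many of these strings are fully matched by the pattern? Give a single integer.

3

i. "000010" → match
ii → no match
iii. "0100101" → match
iv. "000101010101" → no match
v → no match
vi. "100001100" → match
vii → no match
viii. "1110000" → no match
Total matched: 3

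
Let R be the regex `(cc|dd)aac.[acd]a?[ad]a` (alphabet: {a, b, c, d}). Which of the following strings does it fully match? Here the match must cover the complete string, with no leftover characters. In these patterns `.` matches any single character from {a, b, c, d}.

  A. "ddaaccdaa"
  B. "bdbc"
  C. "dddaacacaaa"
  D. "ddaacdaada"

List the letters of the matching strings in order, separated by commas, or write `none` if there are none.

A, D

A → match
B → no match — must end with "a"
C → no match
D → match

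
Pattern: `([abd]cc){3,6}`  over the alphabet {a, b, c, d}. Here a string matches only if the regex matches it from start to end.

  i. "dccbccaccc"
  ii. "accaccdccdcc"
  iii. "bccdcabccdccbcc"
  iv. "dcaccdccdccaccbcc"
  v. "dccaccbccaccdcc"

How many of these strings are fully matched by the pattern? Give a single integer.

2

i. "dccbccaccc" → no match
ii. "accaccdccdcc" → match
iii → no match
iv → no match
v → match
Total matched: 2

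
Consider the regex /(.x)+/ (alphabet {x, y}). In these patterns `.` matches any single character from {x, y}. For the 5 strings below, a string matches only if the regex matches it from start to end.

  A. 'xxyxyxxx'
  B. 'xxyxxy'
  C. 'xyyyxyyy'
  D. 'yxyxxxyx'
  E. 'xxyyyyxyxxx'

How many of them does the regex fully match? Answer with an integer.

2

A → match
B → no match — must end with 'x'
C → no match — must end with 'x'
D → match
E → no match
Total matched: 2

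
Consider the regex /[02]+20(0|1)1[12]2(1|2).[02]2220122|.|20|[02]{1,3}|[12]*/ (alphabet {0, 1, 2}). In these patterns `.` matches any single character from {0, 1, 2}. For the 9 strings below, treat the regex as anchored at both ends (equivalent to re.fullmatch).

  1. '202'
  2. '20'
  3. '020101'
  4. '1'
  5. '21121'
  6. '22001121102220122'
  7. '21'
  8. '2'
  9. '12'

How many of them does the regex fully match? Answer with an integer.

1. '202' → match
2. '20' → match
3. '020101' → no match
4. '1' → match
5. '21121' → match
6 → match
7. '21' → match
8. '2' → match
9. '12' → match
Total matched: 8

8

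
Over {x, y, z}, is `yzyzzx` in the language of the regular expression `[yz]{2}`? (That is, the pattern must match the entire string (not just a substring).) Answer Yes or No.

No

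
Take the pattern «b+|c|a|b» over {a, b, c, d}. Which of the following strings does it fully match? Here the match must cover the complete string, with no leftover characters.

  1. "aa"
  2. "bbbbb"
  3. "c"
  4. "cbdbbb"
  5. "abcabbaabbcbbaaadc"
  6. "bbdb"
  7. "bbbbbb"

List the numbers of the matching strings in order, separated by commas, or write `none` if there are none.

1. "aa" → no match
2. "bbbbb" → match
3. "c" → match
4. "cbdbbb" → no match
5 → no match
6. "bbdb" → no match
7. "bbbbbb" → match

2, 3, 7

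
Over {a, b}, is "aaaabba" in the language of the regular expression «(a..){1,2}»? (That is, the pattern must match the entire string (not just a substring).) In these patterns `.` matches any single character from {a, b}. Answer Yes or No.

No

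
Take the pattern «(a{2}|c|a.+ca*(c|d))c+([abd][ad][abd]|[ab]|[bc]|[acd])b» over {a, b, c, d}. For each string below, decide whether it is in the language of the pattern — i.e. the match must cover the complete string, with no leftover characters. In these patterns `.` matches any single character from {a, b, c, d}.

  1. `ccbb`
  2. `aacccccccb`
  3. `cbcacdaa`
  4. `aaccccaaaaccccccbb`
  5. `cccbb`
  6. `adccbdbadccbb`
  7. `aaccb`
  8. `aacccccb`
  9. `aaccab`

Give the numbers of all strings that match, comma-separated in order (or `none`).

1 → match
2 → match
3 → no match — must end with `b`
4 → match
5 → match
6 → no match
7 → match
8 → match
9 → match

1, 2, 4, 5, 7, 8, 9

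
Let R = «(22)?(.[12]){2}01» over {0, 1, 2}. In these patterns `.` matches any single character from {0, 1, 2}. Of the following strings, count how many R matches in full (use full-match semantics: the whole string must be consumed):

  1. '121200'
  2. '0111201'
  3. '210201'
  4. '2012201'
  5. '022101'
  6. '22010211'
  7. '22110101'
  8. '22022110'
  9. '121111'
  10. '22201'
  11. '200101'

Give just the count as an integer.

1 → no match — must end with '01'
2 → no match
3 → match
4 → no match
5 → match
6 → no match — must end with '01'
7 → match
8 → no match — must end with '01'
9 → no match — must end with '01'
10 → no match
11 → no match
Total matched: 3

3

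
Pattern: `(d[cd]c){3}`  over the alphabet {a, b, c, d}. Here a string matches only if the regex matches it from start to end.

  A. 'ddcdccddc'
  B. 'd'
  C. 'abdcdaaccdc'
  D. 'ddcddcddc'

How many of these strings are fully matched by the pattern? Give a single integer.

2

A → match
B → no match — must end with 'c'
C → no match — must start with 'd'
D → match
Total matched: 2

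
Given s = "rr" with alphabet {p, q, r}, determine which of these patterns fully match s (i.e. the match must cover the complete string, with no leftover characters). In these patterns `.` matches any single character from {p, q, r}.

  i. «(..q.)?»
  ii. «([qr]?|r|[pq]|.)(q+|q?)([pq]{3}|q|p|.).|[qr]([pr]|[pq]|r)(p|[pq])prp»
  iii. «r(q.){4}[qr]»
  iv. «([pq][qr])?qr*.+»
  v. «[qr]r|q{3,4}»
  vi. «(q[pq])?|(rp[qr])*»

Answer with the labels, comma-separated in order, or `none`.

i → no match
ii → match
iii → no match — must start with "rq"
iv → no match
v → match
vi → no match

ii, v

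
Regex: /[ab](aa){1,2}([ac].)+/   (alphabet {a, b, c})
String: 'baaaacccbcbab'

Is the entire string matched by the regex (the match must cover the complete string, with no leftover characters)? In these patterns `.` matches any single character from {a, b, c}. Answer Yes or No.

Yes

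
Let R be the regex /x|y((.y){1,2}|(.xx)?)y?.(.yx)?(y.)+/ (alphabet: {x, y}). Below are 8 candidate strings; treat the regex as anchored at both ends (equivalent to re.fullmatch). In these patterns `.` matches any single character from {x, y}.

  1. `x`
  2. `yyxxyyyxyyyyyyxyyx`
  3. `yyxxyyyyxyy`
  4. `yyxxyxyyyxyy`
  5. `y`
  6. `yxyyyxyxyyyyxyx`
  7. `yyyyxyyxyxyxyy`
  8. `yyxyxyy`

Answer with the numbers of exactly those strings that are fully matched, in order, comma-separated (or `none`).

1 → match
2 → no match
3 → match
4 → match
5 → no match
6 → no match
7 → match
8 → match

1, 3, 4, 7, 8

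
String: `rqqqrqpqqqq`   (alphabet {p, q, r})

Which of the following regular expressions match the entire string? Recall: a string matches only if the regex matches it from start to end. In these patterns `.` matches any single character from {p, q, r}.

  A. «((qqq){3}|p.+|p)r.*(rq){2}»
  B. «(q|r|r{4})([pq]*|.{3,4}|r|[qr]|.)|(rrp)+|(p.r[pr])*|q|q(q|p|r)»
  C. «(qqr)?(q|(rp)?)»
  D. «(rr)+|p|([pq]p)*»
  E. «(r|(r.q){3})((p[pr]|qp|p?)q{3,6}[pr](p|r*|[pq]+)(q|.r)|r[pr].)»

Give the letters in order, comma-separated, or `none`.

E

A → no match — must end with `rq`
B → no match
C → no match
D → no match
E → match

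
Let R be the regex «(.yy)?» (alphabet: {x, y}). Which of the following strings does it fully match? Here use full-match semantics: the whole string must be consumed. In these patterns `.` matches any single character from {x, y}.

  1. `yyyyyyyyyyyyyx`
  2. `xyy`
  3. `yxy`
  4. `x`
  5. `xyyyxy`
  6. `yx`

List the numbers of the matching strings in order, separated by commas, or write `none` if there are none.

2

1 → no match
2 → match
3 → no match
4 → no match
5 → no match
6 → no match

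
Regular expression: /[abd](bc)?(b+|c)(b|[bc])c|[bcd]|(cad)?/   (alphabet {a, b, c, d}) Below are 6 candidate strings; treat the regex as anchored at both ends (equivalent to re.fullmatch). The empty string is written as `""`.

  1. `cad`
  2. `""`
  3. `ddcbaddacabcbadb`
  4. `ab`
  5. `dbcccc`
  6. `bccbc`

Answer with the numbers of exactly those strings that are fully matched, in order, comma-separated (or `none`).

1. `cad` → match
2. `""` → match
3 → no match
4. `ab` → no match
5. `dbcccc` → match
6. `bccbc` → no match

1, 2, 5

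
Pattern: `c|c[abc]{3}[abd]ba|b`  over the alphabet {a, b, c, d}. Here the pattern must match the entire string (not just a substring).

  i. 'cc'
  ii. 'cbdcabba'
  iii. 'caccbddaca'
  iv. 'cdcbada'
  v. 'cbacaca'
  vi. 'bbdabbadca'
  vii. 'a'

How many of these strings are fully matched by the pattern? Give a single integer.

i → no match
ii → no match
iii → no match
iv → no match
v → no match
vi → no match
vii → no match
Total matched: 0

0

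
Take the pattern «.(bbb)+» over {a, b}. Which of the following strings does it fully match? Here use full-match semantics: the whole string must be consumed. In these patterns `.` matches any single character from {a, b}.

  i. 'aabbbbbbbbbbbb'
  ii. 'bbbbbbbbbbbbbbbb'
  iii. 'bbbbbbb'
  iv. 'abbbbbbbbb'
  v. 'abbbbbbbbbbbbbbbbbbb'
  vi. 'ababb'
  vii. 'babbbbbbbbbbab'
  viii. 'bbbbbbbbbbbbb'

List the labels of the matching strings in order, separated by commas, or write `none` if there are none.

ii, iii, iv, viii

i → no match
ii → match
iii. 'bbbbbbb' → match
iv. 'abbbbbbbbb' → match
v → no match
vi. 'ababb' → no match — must end with 'bbb'
vii → no match — must end with 'bbb'
viii → match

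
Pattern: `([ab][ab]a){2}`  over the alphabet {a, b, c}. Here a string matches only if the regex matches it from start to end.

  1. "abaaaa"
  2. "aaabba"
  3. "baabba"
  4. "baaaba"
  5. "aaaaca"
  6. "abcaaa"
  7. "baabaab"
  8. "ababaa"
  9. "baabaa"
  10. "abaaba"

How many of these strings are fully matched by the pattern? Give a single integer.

1 → match
2 → match
3 → match
4 → match
5 → no match
6 → no match
7 → no match — must end with "a"
8 → match
9 → match
10 → match
Total matched: 7

7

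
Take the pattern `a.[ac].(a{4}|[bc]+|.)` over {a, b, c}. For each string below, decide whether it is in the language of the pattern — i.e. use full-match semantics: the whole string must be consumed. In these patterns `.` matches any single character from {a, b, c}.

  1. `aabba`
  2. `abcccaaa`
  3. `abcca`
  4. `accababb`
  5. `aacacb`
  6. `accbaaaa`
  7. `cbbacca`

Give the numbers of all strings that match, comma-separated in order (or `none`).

3, 5, 6

1. `aabba` → no match
2. `abcccaaa` → no match
3. `abcca` → match
4. `accababb` → no match
5. `aacacb` → match
6. `accbaaaa` → match
7. `cbbacca` → no match — must start with `a`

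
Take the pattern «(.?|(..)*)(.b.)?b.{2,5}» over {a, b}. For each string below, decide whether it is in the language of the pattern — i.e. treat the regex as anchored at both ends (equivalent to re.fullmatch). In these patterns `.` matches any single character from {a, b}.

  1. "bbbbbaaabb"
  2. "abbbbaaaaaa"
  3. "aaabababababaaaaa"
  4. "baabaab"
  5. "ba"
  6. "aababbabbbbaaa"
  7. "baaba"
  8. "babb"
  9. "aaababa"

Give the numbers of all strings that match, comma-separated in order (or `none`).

1, 3, 6, 7, 8

1 → match
2 → no match
3 → match
4 → no match
5 → no match
6 → match
7 → match
8 → match
9 → no match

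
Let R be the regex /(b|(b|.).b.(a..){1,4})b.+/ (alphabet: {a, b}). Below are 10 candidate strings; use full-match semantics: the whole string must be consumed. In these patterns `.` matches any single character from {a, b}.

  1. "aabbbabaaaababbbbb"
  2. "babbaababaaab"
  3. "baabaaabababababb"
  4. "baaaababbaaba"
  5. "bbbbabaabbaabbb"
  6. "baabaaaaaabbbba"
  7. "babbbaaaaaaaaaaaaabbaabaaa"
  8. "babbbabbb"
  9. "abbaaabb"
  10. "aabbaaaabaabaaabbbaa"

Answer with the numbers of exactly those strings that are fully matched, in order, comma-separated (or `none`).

5, 10

1 → no match
2 → no match
3 → no match
4 → no match
5 → match
6 → no match
7 → no match
8 → no match
9 → no match
10 → match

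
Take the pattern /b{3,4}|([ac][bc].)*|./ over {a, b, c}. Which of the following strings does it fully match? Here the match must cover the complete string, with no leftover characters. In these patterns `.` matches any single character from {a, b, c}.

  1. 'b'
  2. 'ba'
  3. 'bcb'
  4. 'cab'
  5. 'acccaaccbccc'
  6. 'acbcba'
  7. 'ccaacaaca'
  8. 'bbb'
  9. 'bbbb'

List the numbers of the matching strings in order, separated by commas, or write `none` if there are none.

1, 6, 7, 8, 9

1. 'b' → match
2. 'ba' → no match
3. 'bcb' → no match
4. 'cab' → no match
5. 'acccaaccbccc' → no match
6. 'acbcba' → match
7. 'ccaacaaca' → match
8. 'bbb' → match
9. 'bbbb' → match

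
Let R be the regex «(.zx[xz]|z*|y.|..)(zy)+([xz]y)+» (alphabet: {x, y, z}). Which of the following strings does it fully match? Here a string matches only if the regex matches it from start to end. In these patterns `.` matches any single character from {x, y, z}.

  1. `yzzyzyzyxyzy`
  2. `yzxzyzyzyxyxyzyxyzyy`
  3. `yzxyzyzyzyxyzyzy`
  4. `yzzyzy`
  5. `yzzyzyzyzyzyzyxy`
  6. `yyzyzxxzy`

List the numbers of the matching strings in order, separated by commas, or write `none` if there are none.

1, 4, 5

1. `yzzyzyzyxyzy` → match
2 → no match
3 → no match
4. `yzzyzy` → match
5 → match
6. `yyzyzxxzy` → no match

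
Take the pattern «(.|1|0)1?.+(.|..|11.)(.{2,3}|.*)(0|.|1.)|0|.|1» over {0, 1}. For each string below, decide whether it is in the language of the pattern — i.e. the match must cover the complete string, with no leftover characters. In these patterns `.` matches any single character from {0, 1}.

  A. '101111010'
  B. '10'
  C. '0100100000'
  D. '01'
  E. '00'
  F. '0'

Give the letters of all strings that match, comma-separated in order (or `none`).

A → match
B → no match
C → match
D → no match
E → no match
F → match

A, C, F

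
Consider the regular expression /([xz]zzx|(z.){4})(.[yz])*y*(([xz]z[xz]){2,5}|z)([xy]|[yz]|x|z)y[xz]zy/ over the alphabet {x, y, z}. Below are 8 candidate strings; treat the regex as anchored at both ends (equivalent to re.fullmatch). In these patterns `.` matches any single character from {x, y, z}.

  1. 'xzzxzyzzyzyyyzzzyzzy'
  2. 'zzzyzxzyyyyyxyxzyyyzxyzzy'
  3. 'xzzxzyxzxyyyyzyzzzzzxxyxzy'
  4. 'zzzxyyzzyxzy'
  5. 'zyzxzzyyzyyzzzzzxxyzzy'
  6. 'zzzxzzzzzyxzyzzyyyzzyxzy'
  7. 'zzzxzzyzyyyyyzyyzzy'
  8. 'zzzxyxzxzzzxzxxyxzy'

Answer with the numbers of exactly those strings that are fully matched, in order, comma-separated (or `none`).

1 → match
2 → match
3 → match
4 → match
5 → no match
6 → match
7 → match
8 → match

1, 2, 3, 4, 6, 7, 8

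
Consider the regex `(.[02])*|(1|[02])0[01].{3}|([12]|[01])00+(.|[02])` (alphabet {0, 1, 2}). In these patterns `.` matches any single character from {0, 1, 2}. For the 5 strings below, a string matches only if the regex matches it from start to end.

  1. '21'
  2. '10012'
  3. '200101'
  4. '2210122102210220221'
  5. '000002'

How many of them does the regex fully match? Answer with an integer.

2

1. '21' → no match
2. '10012' → no match
3. '200101' → match
4 → no match
5. '000002' → match
Total matched: 2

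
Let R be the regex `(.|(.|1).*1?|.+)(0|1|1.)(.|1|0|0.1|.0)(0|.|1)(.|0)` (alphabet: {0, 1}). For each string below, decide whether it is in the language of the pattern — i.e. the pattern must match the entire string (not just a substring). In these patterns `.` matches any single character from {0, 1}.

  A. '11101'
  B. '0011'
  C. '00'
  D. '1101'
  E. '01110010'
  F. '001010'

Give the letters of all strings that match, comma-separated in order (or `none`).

A, E, F

A. '11101' → match
B. '0011' → no match
C. '00' → no match
D. '1101' → no match
E. '01110010' → match
F. '001010' → match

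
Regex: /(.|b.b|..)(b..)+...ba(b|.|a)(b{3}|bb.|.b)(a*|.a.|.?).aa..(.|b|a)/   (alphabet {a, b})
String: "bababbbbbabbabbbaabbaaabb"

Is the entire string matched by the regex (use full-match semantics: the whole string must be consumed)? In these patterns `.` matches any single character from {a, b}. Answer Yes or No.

Yes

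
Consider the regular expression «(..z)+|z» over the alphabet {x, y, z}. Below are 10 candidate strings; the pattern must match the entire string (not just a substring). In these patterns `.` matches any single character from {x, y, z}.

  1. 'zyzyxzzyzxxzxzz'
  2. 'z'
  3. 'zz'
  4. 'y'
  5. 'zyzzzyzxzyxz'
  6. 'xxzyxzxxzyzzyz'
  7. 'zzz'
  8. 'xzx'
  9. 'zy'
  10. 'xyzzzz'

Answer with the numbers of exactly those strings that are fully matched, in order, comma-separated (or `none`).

1, 2, 7, 10

1 → match
2 → match
3 → no match
4 → no match — must end with 'z'
5 → no match
6 → no match
7 → match
8 → no match — must end with 'z'
9 → no match — must end with 'z'
10 → match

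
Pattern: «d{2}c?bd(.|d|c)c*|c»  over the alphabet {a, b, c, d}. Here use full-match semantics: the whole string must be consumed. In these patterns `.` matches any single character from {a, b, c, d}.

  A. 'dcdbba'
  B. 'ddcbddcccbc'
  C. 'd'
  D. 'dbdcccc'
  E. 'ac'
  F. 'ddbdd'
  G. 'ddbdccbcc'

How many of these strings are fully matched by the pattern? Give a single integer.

1

A → no match
B → no match
C → no match
D → no match
E → no match
F → match
G → no match
Total matched: 1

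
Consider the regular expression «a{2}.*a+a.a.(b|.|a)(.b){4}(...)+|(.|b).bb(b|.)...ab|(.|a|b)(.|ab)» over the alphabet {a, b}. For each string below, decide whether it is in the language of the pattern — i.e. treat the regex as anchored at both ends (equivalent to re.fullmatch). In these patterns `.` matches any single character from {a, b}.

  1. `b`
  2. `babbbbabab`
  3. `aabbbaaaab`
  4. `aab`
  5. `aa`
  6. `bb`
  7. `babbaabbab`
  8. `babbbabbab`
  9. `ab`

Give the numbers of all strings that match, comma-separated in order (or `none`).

2, 3, 4, 5, 6, 7, 8, 9

1. `b` → no match
2. `babbbbabab` → match
3. `aabbbaaaab` → match
4. `aab` → match
5. `aa` → match
6. `bb` → match
7. `babbaabbab` → match
8. `babbbabbab` → match
9. `ab` → match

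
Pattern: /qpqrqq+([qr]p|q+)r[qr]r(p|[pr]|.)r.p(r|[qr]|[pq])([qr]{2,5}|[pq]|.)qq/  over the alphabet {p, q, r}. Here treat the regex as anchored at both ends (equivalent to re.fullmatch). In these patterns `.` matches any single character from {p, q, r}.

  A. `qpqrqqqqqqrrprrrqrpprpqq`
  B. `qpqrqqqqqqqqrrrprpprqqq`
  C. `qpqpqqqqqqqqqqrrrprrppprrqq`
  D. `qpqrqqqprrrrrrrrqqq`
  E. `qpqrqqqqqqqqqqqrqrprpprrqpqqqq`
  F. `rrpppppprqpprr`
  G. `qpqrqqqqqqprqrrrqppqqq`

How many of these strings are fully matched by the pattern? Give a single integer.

2

A → no match
B → match
C → no match — must start with `qpqrqq`
D → no match
E → no match
F → no match — must start with `qpqrqq`
G → match
Total matched: 2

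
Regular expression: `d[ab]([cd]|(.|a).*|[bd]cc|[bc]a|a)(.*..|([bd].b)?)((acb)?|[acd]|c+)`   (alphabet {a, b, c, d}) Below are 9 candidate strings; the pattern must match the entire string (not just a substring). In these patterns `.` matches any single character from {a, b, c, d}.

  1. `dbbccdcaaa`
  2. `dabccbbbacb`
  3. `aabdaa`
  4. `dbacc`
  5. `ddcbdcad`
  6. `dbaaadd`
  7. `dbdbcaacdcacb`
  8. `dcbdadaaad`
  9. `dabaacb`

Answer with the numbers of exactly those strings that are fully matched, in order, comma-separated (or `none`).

1 → match
2 → match
3 → no match — must start with `d`
4 → match
5 → no match
6 → match
7 → match
8 → no match
9 → match

1, 2, 4, 6, 7, 9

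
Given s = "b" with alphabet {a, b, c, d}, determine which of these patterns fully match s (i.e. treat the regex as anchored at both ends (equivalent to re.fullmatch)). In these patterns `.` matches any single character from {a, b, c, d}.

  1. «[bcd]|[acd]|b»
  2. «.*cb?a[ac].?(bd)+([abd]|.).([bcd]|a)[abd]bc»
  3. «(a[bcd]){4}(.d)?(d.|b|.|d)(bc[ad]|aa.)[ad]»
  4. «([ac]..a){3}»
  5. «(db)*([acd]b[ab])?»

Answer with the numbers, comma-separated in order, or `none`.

1

1 → match
2 → no match — must end with "bc"
3 → no match — must start with "a"
4 → no match — must end with "a"
5 → no match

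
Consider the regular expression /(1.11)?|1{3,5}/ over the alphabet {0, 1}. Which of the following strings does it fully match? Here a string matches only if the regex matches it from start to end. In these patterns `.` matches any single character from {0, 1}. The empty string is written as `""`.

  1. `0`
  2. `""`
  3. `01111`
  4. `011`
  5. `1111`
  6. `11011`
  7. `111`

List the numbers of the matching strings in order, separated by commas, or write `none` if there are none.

2, 5, 7

1 → no match
2 → match
3 → no match
4 → no match
5 → match
6 → no match
7 → match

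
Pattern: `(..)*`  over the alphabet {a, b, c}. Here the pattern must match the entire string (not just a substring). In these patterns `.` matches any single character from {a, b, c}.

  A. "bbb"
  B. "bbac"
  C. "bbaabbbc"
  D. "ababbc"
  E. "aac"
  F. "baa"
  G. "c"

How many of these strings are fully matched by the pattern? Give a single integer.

3

A → no match
B → match
C → match
D → match
E → no match
F → no match
G → no match
Total matched: 3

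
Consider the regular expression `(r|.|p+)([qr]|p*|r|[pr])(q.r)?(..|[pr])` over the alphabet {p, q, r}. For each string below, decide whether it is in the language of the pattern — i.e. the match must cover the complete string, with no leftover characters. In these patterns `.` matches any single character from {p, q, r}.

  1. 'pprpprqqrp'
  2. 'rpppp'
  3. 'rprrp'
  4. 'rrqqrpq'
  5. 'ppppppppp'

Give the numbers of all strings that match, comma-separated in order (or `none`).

2, 4, 5

1 → no match
2 → match
3 → no match
4 → match
5 → match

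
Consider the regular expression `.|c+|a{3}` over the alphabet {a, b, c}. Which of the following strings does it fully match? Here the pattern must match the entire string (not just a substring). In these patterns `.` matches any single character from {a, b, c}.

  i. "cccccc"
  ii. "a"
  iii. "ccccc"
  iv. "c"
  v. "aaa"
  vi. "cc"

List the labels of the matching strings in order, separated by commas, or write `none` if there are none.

i, ii, iii, iv, v, vi

i → match
ii → match
iii → match
iv → match
v → match
vi → match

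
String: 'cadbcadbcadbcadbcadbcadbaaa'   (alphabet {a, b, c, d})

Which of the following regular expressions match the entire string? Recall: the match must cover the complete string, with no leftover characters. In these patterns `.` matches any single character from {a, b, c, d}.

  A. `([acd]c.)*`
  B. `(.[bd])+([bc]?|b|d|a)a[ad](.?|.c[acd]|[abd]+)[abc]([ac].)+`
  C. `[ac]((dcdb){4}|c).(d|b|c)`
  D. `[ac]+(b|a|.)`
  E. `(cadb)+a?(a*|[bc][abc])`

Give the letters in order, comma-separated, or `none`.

E

A → no match
B → no match
C → no match
D → no match
E → match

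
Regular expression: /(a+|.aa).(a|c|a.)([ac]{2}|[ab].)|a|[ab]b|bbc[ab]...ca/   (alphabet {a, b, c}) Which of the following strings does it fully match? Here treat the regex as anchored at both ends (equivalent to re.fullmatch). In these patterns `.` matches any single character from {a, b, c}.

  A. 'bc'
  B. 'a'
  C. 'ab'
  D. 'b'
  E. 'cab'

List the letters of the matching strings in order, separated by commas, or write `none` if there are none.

A → no match
B → match
C → match
D → no match
E → no match

B, C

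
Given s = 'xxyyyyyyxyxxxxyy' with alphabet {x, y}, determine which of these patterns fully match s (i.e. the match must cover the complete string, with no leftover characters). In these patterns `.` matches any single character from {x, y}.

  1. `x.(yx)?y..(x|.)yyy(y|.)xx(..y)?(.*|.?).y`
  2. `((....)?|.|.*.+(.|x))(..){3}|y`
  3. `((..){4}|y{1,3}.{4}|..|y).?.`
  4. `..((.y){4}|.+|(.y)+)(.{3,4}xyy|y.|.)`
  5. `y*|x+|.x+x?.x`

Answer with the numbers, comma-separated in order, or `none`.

1 → no match
2 → match
3 → no match
4 → match
5 → no match

2, 4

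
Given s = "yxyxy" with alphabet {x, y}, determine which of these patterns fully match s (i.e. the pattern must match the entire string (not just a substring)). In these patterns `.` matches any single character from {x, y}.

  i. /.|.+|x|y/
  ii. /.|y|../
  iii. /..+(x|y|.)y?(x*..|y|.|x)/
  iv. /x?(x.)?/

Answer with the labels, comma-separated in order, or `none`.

i, iii

i → match
ii → no match
iii → match
iv → no match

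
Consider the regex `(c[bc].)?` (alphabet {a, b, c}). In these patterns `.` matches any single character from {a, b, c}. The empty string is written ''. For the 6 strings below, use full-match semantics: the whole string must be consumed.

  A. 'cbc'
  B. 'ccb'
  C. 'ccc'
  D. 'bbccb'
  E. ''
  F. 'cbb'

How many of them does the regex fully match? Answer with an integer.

A → match
B → match
C → match
D → no match
E → match
F → match
Total matched: 5

5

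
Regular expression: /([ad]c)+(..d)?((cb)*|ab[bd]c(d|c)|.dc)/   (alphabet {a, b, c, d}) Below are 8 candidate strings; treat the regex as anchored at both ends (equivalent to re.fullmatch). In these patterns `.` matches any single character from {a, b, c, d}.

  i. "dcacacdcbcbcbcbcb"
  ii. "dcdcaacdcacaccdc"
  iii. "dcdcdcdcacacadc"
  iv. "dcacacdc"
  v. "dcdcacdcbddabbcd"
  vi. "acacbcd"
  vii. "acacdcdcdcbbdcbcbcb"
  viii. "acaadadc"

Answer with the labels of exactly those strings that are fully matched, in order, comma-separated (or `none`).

i → match
ii → no match
iii → match
iv → match
v → match
vi → match
vii → match
viii → match

i, iii, iv, v, vi, vii, viii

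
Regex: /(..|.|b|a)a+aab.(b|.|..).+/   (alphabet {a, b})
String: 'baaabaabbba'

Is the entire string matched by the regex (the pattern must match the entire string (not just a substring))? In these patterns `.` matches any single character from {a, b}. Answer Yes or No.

Yes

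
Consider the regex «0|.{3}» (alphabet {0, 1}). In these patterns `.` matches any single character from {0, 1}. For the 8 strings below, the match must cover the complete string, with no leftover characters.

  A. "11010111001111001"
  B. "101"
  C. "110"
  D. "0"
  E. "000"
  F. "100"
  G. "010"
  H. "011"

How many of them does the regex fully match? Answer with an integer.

A → no match
B → match
C → match
D → match
E → match
F → match
G → match
H → match
Total matched: 7

7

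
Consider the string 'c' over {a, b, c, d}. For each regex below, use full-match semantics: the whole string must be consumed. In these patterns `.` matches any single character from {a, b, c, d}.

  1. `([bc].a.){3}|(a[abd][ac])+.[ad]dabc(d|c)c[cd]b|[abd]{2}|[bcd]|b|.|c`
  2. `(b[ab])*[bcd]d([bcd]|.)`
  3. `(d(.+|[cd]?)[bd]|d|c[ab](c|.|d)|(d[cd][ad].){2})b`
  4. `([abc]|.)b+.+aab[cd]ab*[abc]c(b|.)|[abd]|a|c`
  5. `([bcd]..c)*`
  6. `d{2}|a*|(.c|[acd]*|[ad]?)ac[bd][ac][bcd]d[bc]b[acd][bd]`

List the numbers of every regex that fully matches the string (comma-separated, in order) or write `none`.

1 → match
2 → no match
3 → no match — must end with 'b'
4 → match
5 → no match
6 → no match

1, 4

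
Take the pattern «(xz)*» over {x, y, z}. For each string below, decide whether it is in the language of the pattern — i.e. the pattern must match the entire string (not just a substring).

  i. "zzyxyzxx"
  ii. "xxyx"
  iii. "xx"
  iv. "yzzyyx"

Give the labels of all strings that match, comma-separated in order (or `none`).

i → no match
ii → no match
iii → no match
iv → no match

none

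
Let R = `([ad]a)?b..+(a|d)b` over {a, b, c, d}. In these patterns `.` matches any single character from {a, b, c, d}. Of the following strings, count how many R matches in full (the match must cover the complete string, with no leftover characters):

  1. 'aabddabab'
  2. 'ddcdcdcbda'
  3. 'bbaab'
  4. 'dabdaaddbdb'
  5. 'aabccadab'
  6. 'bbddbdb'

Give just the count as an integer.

1. 'aabddabab' → match
2. 'ddcdcdcbda' → no match — must end with 'b'
3. 'bbaab' → match
4. 'dabdaaddbdb' → match
5. 'aabccadab' → match
6. 'bbddbdb' → match
Total matched: 5

5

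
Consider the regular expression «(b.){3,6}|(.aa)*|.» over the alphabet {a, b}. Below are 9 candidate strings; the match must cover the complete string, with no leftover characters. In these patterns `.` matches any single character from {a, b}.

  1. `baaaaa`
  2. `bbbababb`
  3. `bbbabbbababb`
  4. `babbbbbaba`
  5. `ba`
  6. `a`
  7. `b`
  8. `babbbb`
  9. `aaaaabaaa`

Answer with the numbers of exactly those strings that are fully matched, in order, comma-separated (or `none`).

1 → match
2 → match
3 → match
4 → match
5 → no match
6 → match
7 → match
8 → match
9 → no match

1, 2, 3, 4, 6, 7, 8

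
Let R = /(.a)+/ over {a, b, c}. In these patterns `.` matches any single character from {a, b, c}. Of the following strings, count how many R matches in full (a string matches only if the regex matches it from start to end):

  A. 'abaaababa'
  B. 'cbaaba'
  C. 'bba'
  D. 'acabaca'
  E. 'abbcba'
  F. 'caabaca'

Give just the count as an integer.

A → no match
B → no match
C → no match
D → no match
E → no match
F → no match
Total matched: 0

0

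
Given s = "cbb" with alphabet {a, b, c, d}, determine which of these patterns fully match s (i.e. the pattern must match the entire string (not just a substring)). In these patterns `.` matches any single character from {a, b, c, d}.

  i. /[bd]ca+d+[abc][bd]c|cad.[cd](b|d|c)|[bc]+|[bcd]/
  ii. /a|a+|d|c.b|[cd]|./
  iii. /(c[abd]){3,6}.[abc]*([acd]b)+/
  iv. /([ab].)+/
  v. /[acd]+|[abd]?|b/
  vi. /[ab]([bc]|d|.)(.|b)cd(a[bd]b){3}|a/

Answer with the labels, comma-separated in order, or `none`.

i, ii

i → match
ii → match
iii → no match
iv → no match
v → no match
vi → no match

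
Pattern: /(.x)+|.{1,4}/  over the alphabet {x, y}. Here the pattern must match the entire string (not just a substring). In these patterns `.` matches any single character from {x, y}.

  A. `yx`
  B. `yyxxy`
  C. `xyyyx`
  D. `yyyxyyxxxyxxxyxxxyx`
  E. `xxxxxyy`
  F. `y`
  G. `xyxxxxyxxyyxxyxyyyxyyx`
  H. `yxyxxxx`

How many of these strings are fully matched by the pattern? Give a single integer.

A → match
B → no match
C → no match
D → no match
E → no match
F → match
G → no match
H → no match
Total matched: 2

2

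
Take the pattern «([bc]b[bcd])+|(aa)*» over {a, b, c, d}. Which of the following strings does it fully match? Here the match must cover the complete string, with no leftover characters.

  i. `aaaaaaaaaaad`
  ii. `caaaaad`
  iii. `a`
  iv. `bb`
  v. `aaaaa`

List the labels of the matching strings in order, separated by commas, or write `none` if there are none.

i → no match
ii → no match
iii → no match
iv → no match
v → no match

none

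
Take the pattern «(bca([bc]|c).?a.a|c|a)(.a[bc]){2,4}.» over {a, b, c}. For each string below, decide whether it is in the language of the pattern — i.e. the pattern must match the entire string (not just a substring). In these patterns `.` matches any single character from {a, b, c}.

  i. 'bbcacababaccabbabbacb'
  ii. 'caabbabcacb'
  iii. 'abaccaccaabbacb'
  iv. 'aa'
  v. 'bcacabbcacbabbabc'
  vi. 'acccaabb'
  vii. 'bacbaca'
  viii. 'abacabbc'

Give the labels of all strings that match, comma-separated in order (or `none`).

ii

i → no match
ii → match
iii → no match
iv → no match
v → no match
vi → no match
vii → no match
viii → no match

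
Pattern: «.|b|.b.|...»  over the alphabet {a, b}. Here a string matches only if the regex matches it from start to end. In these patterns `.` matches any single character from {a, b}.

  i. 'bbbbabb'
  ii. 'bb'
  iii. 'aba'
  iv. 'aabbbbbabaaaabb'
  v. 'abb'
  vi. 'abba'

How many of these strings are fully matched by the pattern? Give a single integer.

i → no match
ii → no match
iii → match
iv → no match
v → match
vi → no match
Total matched: 2

2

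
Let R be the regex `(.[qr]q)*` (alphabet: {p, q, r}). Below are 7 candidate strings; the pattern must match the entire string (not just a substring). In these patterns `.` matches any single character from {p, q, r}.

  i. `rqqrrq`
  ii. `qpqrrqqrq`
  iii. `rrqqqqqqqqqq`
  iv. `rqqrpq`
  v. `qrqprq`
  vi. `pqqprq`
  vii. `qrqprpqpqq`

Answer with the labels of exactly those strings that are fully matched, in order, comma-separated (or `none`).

i → match
ii → no match
iii → match
iv → no match
v → match
vi → match
vii → no match

i, iii, v, vi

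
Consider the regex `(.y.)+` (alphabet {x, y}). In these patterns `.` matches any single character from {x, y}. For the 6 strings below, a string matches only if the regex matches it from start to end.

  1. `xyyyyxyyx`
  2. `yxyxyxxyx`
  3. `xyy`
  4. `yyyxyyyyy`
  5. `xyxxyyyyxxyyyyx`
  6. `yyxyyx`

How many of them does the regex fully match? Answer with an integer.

5

1 → match
2 → no match
3 → match
4 → match
5 → match
6 → match
Total matched: 5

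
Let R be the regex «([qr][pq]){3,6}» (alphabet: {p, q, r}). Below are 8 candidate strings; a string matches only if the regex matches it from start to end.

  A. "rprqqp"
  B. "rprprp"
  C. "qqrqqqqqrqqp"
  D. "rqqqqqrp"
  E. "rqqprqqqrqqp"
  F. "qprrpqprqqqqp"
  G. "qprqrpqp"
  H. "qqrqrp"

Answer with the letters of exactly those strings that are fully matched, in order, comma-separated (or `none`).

A. "rprqqp" → match
B. "rprprp" → match
C. "qqrqqqqqrqqp" → match
D. "rqqqqqrp" → match
E. "rqqprqqqrqqp" → match
F → no match
G. "qprqrpqp" → match
H. "qqrqrp" → match

A, B, C, D, E, G, H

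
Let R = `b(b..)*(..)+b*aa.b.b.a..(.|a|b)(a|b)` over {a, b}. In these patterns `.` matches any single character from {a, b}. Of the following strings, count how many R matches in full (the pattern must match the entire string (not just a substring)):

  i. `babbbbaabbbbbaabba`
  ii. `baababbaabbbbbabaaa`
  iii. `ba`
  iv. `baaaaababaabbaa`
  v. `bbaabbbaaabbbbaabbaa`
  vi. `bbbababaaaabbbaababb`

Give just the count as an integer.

5

i → match
ii → match
iii → no match
iv → match
v → match
vi → match
Total matched: 5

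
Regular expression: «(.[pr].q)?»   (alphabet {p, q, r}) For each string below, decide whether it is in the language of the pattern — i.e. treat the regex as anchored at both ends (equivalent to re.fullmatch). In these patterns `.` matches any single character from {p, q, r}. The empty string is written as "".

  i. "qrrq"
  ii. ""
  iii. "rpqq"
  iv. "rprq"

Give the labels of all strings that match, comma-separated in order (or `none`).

i, ii, iii, iv

i → match
ii → match
iii → match
iv → match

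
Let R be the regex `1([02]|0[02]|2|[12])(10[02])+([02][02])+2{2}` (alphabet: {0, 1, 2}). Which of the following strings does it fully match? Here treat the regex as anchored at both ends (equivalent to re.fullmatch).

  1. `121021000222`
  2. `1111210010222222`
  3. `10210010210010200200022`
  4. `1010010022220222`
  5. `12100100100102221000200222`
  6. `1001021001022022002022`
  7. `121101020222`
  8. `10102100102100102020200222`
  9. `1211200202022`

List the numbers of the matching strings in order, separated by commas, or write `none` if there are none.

1, 3, 4, 6

1 → match
2 → no match
3 → match
4 → match
5 → no match
6 → match
7 → no match
8 → no match
9 → no match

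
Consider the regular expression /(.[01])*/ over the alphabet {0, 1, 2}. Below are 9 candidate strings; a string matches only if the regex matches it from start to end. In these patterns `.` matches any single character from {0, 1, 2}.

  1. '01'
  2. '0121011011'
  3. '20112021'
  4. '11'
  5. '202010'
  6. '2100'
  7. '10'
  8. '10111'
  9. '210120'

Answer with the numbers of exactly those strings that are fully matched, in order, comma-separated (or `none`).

1, 2, 3, 4, 5, 6, 7, 9

1 → match
2 → match
3 → match
4 → match
5 → match
6 → match
7 → match
8 → no match
9 → match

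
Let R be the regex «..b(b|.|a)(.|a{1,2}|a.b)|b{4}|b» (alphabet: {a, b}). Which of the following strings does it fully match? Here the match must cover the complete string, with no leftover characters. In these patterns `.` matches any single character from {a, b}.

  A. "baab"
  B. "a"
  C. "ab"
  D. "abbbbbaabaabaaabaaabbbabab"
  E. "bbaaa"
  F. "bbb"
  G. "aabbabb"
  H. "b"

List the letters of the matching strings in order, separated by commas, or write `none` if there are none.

G, H

A → no match
B → no match
C → no match
D → no match
E → no match
F → no match
G → match
H → match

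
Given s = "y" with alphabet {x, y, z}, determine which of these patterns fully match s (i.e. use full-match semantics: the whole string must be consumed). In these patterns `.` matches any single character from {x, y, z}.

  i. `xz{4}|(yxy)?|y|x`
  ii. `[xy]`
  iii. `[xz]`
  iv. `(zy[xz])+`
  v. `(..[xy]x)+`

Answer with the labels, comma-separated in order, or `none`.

i → match
ii → match
iii → no match
iv → no match — must start with "zy"
v → no match — must end with "x"

i, ii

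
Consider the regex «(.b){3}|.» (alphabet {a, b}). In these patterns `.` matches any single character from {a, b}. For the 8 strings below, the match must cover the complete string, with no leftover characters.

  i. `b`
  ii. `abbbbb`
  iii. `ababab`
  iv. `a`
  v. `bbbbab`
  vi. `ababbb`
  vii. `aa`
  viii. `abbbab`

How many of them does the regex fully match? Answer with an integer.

7

i → match
ii → match
iii → match
iv → match
v → match
vi → match
vii → no match
viii → match
Total matched: 7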